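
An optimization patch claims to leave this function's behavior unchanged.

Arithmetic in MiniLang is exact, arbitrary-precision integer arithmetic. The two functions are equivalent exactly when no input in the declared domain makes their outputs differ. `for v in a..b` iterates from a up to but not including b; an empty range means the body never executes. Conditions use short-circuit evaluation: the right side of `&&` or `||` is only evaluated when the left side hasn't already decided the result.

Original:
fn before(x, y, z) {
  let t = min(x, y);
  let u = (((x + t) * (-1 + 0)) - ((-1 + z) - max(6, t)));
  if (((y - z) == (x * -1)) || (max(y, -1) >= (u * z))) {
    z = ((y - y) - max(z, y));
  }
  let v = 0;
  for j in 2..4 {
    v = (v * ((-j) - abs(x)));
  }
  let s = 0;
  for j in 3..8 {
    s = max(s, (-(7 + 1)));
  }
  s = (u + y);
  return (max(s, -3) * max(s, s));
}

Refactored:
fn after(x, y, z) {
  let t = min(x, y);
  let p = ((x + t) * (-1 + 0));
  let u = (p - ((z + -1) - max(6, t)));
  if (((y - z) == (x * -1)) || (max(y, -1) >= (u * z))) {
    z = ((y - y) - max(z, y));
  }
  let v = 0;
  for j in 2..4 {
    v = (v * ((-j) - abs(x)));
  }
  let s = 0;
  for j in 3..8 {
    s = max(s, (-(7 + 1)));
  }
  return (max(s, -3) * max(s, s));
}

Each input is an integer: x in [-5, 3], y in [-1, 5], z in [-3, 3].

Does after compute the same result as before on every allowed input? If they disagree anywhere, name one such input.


Try x=-5, y=-1, z=-3.
before: t := -5 | u := 20 | (((y - z) == (x * -1)) || (max(y, -1) >= (u * z))): true | z := 1 | v := 0 | iter j=2: | v := 0 | iter j=3: | v := 0 | s := 0 | iter j=3: | s := 0 | iter j=4: | s := 0 | iter j=5: | s := 0 | iter j=6: | s := 0 | iter j=7: | s := 0 | s := 19 | result 361
after: t := -5 | p := 10 | u := 20 | (((y - z) == (x * -1)) || (max(y, -1) >= (u * z))): true | z := 1 | v := 0 | iter j=2: | v := 0 | iter j=3: | v := 0 | s := 0 | iter j=3: | s := 0 | iter j=4: | s := 0 | iter j=5: | s := 0 | iter j=6: | s := 0 | iter j=7: | s := 0 | result 0
361 and 0 differ, so these are not the same function on this domain.
verdict: not equivalent; witness: x=-5, y=-1, z=-3


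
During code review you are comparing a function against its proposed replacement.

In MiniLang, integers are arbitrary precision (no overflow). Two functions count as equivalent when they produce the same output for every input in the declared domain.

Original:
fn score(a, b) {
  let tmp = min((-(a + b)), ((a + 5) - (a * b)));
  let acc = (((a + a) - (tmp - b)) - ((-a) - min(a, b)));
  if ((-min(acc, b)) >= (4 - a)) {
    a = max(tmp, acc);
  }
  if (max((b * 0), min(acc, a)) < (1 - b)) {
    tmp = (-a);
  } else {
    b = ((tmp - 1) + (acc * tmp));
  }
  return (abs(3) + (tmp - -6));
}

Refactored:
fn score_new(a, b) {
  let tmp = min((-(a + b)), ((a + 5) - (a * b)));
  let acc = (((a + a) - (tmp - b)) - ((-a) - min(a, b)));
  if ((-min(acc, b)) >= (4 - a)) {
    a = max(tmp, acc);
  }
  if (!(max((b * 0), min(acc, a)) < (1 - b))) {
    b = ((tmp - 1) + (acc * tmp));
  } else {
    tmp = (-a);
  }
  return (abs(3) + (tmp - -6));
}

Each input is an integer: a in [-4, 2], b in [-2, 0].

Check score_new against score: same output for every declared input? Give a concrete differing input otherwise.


Differences: boolean connective usage differs — yet all 21 inputs agree.
verdict: equivalent


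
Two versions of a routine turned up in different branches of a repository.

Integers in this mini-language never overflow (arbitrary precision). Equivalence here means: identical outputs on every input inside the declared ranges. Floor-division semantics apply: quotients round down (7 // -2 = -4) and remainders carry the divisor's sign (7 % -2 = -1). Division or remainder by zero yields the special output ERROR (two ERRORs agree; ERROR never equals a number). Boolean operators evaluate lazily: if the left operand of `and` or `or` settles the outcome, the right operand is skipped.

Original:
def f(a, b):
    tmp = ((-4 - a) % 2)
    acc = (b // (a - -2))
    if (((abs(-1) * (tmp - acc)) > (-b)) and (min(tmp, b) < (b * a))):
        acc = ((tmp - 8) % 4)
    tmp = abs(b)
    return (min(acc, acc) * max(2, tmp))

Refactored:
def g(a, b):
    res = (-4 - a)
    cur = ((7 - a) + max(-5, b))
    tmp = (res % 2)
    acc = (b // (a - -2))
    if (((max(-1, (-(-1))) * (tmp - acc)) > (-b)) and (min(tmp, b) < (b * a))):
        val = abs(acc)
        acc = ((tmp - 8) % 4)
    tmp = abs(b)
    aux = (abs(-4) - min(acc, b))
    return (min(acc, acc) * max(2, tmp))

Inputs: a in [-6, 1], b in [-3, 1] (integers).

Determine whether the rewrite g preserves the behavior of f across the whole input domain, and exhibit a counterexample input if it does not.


Equivalent — the differences include arithmetic usage differs, plus local variable names differ, plus min/max/abs usage differs, plus constant usage differs, plus statement counts differ, yet no declared input distinguishes the two.
One worked example (a=-6, b=1) — f: tmp := 0 | acc := -1 | (((abs(-1) * (tmp - acc)) > (-b)) and (min(tmp, b) < (b * a))): false | tmp := 1 | result -2; g: res := 2 | cur := 14 | tmp := 0 | acc := -1 | (((max(-1, (-(-1))) * (tmp - acc)) > (-b)) and (min(tmp, b) < (b * a))): false | tmp := 1 | aux := 5 | result -2; agreement on -2.
Across all 40 domain points the two functions coincide.
verdict: equivalent


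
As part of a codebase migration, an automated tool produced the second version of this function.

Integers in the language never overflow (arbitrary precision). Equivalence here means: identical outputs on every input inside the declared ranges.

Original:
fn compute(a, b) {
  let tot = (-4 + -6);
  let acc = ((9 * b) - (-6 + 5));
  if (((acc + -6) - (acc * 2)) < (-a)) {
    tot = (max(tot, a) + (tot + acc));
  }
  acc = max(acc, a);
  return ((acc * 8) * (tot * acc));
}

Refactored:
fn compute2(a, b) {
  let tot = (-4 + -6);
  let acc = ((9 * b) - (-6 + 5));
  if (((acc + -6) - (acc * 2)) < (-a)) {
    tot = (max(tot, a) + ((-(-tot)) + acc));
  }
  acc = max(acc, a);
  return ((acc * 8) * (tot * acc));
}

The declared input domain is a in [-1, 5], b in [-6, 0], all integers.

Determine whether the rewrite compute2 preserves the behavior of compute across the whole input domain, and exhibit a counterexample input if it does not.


The two are interchangeable: same computation, different form, and every declared input agrees.
Tracing a=2, b=-1: compute: tot := -10 | acc := -8 | (((acc + -6) - (acc * 2)) < (-a)): false | acc := 2 | result -320 | compute2: tot := -10 | acc := -8 | (((acc + -6) - (acc * 2)) < (-a)): false | acc := 2 | result -320 — matching result -320.
Sweeping the whole domain (49 inputs) finds no disagreement.
verdict: equivalent


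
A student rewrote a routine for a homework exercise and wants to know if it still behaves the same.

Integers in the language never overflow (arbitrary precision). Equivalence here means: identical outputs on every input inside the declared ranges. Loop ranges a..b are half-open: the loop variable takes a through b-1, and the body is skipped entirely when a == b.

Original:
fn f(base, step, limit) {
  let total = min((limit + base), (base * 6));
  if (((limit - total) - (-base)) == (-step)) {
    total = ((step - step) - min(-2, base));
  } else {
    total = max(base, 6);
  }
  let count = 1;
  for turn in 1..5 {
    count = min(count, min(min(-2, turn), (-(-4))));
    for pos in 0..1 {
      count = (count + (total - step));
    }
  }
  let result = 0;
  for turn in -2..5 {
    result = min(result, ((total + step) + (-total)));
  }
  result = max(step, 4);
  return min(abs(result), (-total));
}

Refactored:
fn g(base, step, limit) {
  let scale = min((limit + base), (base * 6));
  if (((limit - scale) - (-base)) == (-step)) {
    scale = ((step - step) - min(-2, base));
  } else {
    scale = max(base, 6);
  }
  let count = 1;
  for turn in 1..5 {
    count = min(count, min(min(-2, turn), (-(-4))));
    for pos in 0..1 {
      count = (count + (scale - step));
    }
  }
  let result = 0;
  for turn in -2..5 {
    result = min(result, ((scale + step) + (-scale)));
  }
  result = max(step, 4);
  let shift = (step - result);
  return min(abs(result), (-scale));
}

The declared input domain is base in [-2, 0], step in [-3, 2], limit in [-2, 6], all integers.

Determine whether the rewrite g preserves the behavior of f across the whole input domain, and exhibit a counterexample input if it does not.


Differences: statement counts differ, and local variable names differ, and arithmetic usage differs — yet all 162 inputs agree.
verdict: equivalent


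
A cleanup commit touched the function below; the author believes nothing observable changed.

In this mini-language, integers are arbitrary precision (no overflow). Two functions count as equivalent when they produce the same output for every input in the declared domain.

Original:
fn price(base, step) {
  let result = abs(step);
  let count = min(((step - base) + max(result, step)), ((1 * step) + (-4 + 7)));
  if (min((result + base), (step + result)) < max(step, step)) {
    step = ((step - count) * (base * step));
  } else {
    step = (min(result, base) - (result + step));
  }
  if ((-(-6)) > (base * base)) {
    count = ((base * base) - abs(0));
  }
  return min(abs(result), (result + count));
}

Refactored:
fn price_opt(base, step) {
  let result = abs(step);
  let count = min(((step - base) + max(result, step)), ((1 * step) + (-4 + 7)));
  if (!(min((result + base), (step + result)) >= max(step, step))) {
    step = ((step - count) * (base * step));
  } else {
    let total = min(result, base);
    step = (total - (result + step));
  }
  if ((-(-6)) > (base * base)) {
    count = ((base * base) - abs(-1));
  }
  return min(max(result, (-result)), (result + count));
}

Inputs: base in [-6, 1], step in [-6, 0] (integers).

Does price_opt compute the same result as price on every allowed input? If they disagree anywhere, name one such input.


Consider the input base=0, step=-6.
price: result becomes 6; next count becomes -3; next (min((result + base), (step + result)) < max(step, step)) evaluates to false; next step becomes 0; next ((-(-6)) > (base * base)) evaluates to true; next count becomes 0; next final value 6
price_opt: result becomes 6; next count becomes -3; next (!(min((result + base), (step + result)) >= max(step, step))) evaluates to false; next total becomes 0; next step becomes 0; next ((-(-6)) > (base * base)) evaluates to true; next count becomes -1; next final value 5
6 vs 5 — the two versions disagree here.
verdict: not equivalent; witness: base=0, step=-6


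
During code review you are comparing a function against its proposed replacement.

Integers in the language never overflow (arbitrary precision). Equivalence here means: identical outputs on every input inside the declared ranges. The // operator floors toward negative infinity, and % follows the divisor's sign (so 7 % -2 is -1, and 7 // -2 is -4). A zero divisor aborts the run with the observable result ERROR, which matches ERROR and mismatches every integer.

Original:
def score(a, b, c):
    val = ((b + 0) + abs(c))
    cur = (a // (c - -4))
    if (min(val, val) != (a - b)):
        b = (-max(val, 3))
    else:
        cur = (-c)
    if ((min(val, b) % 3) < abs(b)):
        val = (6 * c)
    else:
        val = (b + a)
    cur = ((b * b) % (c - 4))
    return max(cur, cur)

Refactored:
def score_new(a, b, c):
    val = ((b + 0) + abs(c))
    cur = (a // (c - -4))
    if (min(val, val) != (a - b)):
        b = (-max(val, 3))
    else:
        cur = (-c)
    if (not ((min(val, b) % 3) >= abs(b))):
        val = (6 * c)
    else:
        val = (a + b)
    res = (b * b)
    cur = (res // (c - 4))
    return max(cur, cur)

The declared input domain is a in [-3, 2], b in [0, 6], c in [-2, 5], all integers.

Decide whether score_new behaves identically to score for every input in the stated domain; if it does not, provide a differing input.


The rewrite breaks on a=-3, b=0, c=-2, where the results are -3 and -2.
score: val = 2; cur = -2; (min(val, val) != (a - b)) -> true; b = -3; ((min(val, b) % 3) < abs(b)) -> true; val = -12; cur = -3; return -3
score_new: val = 2; cur = -2; (min(val, val) != (a - b)) -> true; b = -3; (not ((min(val, b) % 3) >= abs(b))) -> true; val = -12; res = 9; cur = -2; return -2
verdict: not equivalent; witness: a=-3, b=0, c=-2


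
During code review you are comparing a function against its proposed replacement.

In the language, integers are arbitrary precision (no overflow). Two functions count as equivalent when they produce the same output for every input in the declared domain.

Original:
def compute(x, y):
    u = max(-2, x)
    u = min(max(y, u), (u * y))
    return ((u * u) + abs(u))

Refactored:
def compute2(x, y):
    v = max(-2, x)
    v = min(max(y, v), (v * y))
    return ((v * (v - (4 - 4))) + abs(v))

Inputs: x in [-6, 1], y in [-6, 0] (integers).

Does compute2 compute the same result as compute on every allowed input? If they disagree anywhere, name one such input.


Differences: local variable names differ; also constant usage differs; also arithmetic usage differs — yet all 56 inputs agree.
verdict: equivalent


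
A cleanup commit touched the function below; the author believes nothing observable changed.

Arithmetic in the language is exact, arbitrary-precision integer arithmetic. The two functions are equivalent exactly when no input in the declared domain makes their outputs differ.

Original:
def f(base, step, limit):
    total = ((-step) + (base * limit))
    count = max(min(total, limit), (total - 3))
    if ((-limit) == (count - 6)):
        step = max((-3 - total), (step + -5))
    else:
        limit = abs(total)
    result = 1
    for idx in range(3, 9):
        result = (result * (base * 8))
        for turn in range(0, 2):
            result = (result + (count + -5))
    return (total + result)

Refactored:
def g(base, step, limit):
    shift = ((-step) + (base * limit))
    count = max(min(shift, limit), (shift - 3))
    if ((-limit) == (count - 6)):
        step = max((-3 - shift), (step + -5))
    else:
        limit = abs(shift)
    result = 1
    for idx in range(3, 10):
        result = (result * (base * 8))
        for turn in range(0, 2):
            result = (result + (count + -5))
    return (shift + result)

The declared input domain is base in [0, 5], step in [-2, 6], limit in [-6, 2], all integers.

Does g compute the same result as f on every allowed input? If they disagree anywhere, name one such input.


Not equivalent: base=1, step=-2, limit=-6 separates them (-561738 vs -4493898).
f: total := -4 | count := -6 | ((-limit) == (count - 6)): false | limit := 4 | result := 1 | iter idx=3: | result := 8 | iter turn=0: | result := -3 | iter turn=1: | result := -14 | iter idx=4: | result := -112 | iter turn=0: | result := -123 | iter turn=1: | result := -134 | iter idx=5: | result := -1072 | iter turn=0: | result := -1083 | iter turn=1: | result := -1094 | iter idx=6: | result := -8752 | iter turn=0: | result := -8763 | iter turn=1: | result := -8774 | iter idx=7: | result := -70192 | iter turn=0: | result := -70203 | iter turn=1: | result := -70214 | iter idx=8: | result := -561712 | iter turn=0: | result := -561723 | iter turn=1: | result := -561734 | result -561738
g: shift := -4 | count := -6 | ((-limit) == (count - 6)): false | limit := 4 | result := 1 | iter idx=3: | result := 8 | iter turn=0: | result := -3 | iter turn=1: | result := -14 | iter idx=4: | result := -112 | iter turn=0: | result := -123 | iter turn=1: | result := -134 | iter idx=5: | result := -1072 | iter turn=0: | result := -1083 | iter turn=1: | result := -1094 | iter idx=6: | result := -8752 | iter turn=0: | result := -8763 | iter turn=1: | result := -8774 | iter idx=7: | result := -70192 | iter turn=0: | result := -70203 | iter turn=1: | result := -70214 | iter idx=8: | result := -561712 | iter turn=0: | result := -561723 | iter turn=1: | result := -561734 | iter idx=9: | result := -4493872 | iter turn=0: | result := -4493883 | iter turn=1: | result := -4493894 | result -4493898
verdict: not equivalent; witness: base=1, step=-2, limit=-6


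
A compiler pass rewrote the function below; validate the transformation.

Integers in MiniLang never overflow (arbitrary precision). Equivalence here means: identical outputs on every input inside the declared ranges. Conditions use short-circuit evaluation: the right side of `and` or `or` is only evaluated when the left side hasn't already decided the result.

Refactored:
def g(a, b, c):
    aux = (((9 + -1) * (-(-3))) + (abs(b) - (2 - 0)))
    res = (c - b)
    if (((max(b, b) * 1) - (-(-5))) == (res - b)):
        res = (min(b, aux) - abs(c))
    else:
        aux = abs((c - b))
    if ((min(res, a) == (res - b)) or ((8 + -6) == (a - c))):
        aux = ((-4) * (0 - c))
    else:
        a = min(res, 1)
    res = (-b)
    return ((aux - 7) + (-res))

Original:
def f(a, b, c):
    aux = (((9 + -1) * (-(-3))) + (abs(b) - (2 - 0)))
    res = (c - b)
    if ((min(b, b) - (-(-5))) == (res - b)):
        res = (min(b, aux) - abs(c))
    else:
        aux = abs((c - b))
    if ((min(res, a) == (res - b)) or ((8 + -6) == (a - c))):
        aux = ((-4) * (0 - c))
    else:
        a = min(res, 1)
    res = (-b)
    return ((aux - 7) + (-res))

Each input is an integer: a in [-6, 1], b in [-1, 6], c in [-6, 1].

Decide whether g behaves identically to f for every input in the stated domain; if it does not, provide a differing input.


The edit looks behavioral (`min(b, b)` became `max(b, b)`), but over these ranges it never changes the outcome; all 512 inputs agree.
verdict: equivalent


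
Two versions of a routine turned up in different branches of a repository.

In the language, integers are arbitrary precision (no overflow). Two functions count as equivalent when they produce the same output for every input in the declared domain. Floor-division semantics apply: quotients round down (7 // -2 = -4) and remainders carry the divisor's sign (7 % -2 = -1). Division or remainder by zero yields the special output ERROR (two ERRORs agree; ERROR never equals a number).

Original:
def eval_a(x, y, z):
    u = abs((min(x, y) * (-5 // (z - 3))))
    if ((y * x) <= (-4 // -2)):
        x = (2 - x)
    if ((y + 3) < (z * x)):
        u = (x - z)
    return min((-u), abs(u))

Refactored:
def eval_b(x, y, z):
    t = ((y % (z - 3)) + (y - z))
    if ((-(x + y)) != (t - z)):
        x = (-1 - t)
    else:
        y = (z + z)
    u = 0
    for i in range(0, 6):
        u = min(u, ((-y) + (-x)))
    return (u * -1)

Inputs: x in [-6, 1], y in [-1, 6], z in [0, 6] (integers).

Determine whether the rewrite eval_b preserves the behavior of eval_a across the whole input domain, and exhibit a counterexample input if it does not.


These are not equivalent — on x=-6, y=-1, z=0 the outputs split (-6 vs 0).
eval_a: u := 6 | ((y * x) <= (-4 // -2)): false | ((y + 3) < (z * x)): false | result -6
eval_b: t := -2 | ((-(x + y)) != (t - z)): true | x := 1 | u := 0 | iter i=0: | u := 0 | iter i=1: | u := 0 | iter i=2: | u := 0 | iter i=3: | u := 0 | iter i=4: | u := 0 | iter i=5: | u := 0 | result 0
verdict: not equivalent; witness: x=-6, y=-1, z=0


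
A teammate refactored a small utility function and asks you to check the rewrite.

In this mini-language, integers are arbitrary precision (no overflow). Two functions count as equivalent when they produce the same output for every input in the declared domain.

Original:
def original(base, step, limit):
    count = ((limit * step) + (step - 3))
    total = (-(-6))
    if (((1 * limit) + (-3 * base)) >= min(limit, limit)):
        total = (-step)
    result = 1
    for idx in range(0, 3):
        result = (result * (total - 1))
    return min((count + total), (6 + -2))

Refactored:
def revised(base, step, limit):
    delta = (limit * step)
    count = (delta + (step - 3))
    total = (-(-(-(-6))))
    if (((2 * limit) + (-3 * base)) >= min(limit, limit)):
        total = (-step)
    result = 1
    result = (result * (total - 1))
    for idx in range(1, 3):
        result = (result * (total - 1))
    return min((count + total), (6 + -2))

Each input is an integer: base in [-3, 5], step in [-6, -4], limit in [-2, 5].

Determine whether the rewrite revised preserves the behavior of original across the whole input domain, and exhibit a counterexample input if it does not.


There is a counterexample at base=0, step=-5, limit=-1: 2 on one side, 3 on the other.
original: count=-3, then total=6, then (((1 * limit) + (-3 * base)) >= min(limit, limit)) is true, then total=5, then result=1, then (idx=0), then result=4, then (idx=1), then result=16, then (idx=2), then result=64, then returns 2
revised: delta=5, then count=-3, then total=6, then (((2 * limit) + (-3 * base)) >= min(limit, limit)) is false, then result=1, then result=5, then (idx=1), then result=25, then (idx=2), then result=125, then returns 3
verdict: not equivalent; witness: base=0, step=-5, limit=-1


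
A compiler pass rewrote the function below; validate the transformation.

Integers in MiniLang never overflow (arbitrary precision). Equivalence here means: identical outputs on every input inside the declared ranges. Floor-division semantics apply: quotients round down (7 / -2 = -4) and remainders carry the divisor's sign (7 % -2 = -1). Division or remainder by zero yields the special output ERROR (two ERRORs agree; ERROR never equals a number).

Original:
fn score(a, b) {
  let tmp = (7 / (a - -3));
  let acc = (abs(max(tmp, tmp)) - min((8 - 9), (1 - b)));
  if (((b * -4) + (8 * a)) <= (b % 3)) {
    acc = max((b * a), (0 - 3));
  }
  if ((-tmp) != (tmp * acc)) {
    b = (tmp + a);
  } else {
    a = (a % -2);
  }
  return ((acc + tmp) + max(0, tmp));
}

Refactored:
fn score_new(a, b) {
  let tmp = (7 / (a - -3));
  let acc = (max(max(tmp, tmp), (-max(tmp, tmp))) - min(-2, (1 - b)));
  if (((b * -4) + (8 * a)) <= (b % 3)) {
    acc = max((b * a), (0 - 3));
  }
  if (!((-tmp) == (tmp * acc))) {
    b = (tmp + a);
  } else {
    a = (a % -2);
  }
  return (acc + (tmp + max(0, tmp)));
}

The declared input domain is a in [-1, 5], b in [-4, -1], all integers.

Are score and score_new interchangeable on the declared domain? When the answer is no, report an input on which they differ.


On input a=-1, b=-4, score returns 10 while score_new returns 11.
verdict: not equivalent; witness: a=-1, b=-4


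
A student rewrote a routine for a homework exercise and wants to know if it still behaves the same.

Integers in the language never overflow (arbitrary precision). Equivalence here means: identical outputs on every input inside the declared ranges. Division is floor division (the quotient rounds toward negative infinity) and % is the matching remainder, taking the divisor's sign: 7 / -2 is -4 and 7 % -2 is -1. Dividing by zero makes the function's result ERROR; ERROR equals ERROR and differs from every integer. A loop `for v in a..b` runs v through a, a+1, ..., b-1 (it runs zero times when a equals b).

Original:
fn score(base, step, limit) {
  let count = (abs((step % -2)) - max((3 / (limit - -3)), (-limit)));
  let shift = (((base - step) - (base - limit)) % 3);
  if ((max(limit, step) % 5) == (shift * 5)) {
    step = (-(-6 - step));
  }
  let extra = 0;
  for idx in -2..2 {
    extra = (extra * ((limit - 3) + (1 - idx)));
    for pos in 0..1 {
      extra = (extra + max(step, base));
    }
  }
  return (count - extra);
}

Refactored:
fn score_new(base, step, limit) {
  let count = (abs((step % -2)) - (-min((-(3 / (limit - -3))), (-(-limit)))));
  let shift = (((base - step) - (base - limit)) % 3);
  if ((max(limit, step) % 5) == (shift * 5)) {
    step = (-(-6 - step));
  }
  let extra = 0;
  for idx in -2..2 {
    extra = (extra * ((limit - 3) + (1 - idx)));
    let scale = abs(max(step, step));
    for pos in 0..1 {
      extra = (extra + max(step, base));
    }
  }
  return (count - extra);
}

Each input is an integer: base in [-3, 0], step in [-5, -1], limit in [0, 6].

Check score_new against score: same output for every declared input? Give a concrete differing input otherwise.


The two are interchangeable: local variable names differ; and statement counts differ; and min/max/abs usage differs, and every declared input agrees.
One worked example (base=0, step=-3, limit=4) — score: count = 1; shift = 1; ((max(limit, step) % 5) == (shift * 5)) -> false; extra = 0; [idx=-2]; extra = 0; [pos=0]; extra = 0; [idx=-1]; extra = 0; [pos=0]; extra = 0; [idx=0]; extra = 0; [pos=0]; extra = 0; [idx=1]; extra = 0; [pos=0]; extra = 0; return 1; score_new: count = 1; shift = 1; ((max(limit, step) % 5) == (shift * 5)) -> false; extra = 0; [idx=-2]; extra = 0; scale = 3; [pos=0]; extra = 0; [idx=-1]; extra = 0; scale = 3; [pos=0]; extra = 0; [idx=0]; extra = 0; scale = 3; [pos=0]; extra = 0; [idx=1]; extra = 0; scale = 3; [pos=0]; extra = 0; return 1; agreement on 1.
Across all 140 domain points the two functions coincide.
verdict: equivalent


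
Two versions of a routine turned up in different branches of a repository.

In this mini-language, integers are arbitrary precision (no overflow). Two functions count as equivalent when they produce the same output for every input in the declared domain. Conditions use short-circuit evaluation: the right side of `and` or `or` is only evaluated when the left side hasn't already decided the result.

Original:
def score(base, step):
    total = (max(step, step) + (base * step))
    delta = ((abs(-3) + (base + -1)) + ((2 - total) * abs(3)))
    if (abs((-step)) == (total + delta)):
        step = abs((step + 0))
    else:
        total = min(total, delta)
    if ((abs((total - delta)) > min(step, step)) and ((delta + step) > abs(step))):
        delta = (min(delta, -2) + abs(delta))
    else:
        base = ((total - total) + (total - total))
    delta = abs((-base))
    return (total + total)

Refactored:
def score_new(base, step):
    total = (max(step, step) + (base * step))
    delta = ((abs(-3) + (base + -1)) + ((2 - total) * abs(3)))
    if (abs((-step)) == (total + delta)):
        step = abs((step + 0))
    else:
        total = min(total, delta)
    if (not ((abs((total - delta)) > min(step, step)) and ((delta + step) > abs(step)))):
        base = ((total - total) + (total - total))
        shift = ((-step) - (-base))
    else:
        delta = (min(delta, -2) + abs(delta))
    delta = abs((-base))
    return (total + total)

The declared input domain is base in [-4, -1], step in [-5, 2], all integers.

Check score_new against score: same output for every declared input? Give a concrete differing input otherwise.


The two are interchangeable: arithmetic usage differs, local variable names differ, statement counts differ, boolean connective usage differs, and every declared input agrees.
As a probe, take base=-1, step=-1: score runs total = 0; delta = 7; (abs((-step)) == (total + delta)) -> false; total = 0; ((abs((total - delta)) > min(step, step)) and ((delta + step) > abs(step))) -> true; delta = 5; delta = 1; return 0; score_new runs total = 0; delta = 7; (abs((-step)) == (total + delta)) -> false; total = 0; (not ((abs((total - delta)) > min(step, step)) and ((delta + step) > abs(step)))) -> false; delta = 5; delta = 1; return 0; both end at 0.
Sweeping the whole domain (32 inputs) finds no disagreement.
verdict: equivalent


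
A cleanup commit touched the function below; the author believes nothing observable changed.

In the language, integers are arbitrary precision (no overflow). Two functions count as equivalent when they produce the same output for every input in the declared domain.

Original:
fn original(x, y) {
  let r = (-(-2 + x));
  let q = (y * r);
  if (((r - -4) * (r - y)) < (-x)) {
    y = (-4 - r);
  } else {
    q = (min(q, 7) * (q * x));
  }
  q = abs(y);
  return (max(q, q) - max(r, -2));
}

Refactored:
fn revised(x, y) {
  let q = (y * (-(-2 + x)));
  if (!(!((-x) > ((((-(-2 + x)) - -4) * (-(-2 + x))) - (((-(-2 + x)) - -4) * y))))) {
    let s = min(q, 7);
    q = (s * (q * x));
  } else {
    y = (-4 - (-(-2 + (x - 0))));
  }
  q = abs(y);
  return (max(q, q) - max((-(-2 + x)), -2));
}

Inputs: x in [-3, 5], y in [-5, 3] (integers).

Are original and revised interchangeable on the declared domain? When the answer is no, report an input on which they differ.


The rewrite breaks on x=-3, y=-5, where the results are 0 and 4.
original: r := 5 | q := -25 | (((r - -4) * (r - y)) < (-x)): false | q := -1875 | q := 5 | result 0
revised: q := -25 | (!(!((-x) > ((((-(-2 + x)) - -4) * (-(-2 + x))) - (((-(-2 + x)) - -4) * y))))): false | y := -9 | q := 9 | result 4
verdict: not equivalent; witness: x=-3, y=-5


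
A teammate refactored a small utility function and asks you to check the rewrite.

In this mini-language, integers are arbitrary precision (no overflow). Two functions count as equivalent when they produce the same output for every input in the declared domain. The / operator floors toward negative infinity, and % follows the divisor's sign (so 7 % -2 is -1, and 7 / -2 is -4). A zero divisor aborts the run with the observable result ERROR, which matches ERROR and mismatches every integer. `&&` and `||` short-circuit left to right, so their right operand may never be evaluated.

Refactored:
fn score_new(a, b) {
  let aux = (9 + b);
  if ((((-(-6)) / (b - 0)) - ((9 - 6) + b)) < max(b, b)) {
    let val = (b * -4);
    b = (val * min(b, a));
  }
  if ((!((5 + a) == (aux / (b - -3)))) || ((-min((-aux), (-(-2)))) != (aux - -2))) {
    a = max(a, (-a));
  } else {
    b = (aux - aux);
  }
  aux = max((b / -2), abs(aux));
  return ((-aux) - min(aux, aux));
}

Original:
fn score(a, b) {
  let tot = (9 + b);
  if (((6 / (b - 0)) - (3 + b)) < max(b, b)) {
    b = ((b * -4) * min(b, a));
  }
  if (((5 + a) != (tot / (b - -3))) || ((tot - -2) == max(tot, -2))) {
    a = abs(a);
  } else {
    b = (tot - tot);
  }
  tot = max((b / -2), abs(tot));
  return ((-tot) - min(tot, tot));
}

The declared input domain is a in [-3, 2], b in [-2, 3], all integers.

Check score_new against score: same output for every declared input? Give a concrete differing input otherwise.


There is a behavioral-looking edit here, yet the outcome never shifts on this domain.
As a probe, take a=1, b=2: score runs tot := 11 | (((6 / (b - 0)) - (3 + b)) < max(b, b)): true | b := -8 | (((5 + a) != (tot / (b - -3))) || ((tot - -2) == max(tot, -2))): true | a := 1 | tot := 11 | result -22; score_new runs aux := 11 | ((((-(-6)) / (b - 0)) - ((9 - 6) + b)) < max(b, b)): true | val := -8 | b := -8 | ((!((5 + a) == (aux / (b - -3)))) || ((-min((-aux), (-(-2)))) != (aux - -2))): true | a := 1 | aux := 11 | result -22; both end at -22.
Every one of the 36 inputs gives matching results.
verdict: equivalent


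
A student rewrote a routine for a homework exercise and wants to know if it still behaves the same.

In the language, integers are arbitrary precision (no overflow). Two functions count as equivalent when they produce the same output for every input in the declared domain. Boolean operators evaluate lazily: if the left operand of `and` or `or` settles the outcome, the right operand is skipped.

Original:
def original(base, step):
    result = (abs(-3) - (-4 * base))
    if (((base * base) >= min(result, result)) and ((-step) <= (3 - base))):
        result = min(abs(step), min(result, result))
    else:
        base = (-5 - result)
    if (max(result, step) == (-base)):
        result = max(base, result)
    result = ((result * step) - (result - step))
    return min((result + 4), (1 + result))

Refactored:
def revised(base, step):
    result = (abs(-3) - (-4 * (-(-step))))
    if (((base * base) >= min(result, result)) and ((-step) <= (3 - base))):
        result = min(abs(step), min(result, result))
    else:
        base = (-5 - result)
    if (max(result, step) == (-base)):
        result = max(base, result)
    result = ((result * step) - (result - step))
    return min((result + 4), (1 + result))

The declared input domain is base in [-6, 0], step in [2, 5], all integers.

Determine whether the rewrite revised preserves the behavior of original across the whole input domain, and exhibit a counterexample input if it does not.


Run the pair on base=-6, step=2.
original: result = -21; (((base * base) >= min(result, result)) and ((-step) <= (3 - base))) -> true; result = -21; (max(result, step) == (-base)) -> false; result = -19; return -18
revised: result = 11; (((base * base) >= min(result, result)) and ((-step) <= (3 - base))) -> true; result = 2; (max(result, step) == (-base)) -> false; result = 4; return 5
-18 and 5 differ, so these are not the same function on this domain.
verdict: not equivalent; witness: base=-6, step=2


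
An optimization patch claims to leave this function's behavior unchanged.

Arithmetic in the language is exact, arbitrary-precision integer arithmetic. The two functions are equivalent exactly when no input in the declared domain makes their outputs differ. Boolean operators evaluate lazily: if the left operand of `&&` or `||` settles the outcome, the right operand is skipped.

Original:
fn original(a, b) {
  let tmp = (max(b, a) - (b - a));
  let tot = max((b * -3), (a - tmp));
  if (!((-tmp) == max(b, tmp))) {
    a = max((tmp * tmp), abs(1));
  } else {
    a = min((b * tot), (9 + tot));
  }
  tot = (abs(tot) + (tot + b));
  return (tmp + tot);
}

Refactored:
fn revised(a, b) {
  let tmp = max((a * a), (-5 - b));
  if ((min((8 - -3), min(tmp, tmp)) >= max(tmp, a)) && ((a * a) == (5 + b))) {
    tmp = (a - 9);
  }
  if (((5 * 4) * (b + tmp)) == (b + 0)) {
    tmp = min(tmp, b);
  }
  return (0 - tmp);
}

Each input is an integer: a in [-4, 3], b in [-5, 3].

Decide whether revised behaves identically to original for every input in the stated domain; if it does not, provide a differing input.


Evaluate both at a=-4, b=-5.
original: tmp = -3; tot = 15; (!((-tmp) == max(b, tmp))) -> true; a = 9; tot = 25; return 22
revised: tmp = 16; ((min((8 - -3), min(tmp, tmp)) >= max(tmp, a)) && ((a * a) == (5 + b))) -> false; (((5 * 4) * (b + tmp)) == (b + 0)) -> false; return -16
22 != -16, so the rewrite changes behavior.
verdict: not equivalent; witness: a=-4, b=-5


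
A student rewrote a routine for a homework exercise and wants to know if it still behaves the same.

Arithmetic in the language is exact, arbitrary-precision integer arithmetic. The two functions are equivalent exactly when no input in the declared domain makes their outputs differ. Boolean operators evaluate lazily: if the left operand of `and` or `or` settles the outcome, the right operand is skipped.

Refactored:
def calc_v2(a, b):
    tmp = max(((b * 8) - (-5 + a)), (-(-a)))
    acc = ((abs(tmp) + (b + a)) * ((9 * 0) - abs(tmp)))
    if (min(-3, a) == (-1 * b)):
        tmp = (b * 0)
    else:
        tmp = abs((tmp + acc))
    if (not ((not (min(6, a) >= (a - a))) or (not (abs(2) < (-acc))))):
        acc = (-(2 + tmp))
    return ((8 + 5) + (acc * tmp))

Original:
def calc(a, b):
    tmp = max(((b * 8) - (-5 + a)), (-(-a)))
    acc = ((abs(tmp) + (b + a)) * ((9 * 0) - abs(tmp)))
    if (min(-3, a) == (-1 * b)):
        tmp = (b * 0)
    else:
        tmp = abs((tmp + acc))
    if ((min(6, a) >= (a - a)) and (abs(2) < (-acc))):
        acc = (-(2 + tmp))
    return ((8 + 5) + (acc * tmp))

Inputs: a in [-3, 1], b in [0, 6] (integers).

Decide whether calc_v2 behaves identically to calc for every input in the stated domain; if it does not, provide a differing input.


This is a faithful refactor — boolean connective usage differs, but the computed results match everywhere.
Spot check at a=0, b=6 — calc: tmp=53, then acc=-3127, then (min(-3, a) == (-1 * b)) is false, then tmp=3074, then ((min(6, a) >= (a - a)) and (abs(2) < (-acc))) is true, then acc=-3076, then returns -9455611. calc_v2: tmp=53, then acc=-3127, then (min(-3, a) == (-1 * b)) is false, then tmp=3074, then (not ((not (min(6, a) >= (a - a))) or (not (abs(2) < (-acc))))) is true, then acc=-3076, then returns -9455611. Both give -9455611.
An exhaustive pass over the 35 declared inputs shows identical outputs.
verdict: equivalent


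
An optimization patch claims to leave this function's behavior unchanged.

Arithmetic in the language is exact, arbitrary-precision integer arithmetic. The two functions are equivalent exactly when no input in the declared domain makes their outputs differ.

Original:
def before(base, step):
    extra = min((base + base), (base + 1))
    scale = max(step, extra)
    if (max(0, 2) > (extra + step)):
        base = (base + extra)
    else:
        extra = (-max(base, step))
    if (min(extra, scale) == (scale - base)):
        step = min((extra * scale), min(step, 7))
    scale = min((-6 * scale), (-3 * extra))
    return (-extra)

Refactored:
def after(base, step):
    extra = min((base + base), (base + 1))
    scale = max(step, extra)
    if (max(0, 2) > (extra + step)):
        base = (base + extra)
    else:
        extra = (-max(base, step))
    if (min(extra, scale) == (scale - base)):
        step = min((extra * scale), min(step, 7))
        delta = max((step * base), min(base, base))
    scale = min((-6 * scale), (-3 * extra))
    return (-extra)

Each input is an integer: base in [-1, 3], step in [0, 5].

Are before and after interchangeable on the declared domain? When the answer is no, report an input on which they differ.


Reading the diff, among the changes: arithmetic usage differs, and statement counts differ, and min/max/abs usage differs, and local variable names differ.
One worked example (base=3, step=0) — before: extra := 4 | scale := 4 | (max(0, 2) > (extra + step)): false | extra := -3 | (min(extra, scale) == (scale - base)): false | scale := -24 | result 3; after: extra := 4 | scale := 4 | (max(0, 2) > (extra + step)): false | extra := -3 | (min(extra, scale) == (scale - base)): false | scale := -24 | result 3; agreement on 3.
Every one of the 30 inputs gives matching results.
verdict: equivalent


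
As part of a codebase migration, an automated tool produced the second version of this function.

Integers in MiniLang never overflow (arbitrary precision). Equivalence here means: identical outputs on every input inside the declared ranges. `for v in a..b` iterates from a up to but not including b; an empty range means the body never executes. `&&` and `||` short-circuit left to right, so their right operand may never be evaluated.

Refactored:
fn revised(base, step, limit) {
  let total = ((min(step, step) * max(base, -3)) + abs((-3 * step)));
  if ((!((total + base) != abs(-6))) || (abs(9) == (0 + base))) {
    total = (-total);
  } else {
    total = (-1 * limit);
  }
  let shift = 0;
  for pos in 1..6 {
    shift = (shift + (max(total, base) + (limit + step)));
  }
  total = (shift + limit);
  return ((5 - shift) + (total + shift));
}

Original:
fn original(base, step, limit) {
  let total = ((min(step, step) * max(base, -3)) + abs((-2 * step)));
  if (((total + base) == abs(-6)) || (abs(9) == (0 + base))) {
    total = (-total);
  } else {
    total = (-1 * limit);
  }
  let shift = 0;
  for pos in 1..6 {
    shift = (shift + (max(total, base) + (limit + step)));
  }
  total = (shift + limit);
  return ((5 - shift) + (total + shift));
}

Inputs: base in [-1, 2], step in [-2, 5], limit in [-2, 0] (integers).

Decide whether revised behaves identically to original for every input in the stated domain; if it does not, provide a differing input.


There is a counterexample at base=0, step=-2, limit=-2: -7 on one side, -17 on the other.
original: total = 4; (((total + base) == abs(-6)) || (abs(9) == (0 + base))) -> false; total = 2; shift = 0; [pos=1]; shift = -2; [pos=2]; shift = -4; [pos=3]; shift = -6; [pos=4]; shift = -8; [pos=5]; shift = -10; total = -12; return -7
revised: total = 6; ((!((total + base) != abs(-6))) || (abs(9) == (0 + base))) -> true; total = -6; shift = 0; [pos=1]; shift = -4; [pos=2]; shift = -8; [pos=3]; shift = -12; [pos=4]; shift = -16; [pos=5]; shift = -20; total = -22; return -17
verdict: not equivalent; witness: base=0, step=-2, limit=-2


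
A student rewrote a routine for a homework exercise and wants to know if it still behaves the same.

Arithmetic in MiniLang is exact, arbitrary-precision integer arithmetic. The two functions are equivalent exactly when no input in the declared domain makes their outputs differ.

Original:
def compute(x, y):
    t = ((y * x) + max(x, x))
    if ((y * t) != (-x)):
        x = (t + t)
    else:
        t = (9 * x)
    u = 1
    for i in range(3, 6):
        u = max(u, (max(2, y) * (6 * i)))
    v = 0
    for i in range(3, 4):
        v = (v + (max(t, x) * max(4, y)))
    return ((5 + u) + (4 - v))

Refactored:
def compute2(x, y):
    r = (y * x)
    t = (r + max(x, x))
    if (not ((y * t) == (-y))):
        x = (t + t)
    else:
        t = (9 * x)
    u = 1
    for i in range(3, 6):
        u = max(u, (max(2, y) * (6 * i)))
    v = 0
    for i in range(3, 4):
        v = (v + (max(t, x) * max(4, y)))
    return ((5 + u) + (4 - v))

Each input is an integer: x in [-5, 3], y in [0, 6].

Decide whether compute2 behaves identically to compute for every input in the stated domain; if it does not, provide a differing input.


The rewrite breaks on x=1, y=0, where the results are 61 and 33.
compute: t = 1; ((y * t) != (-x)) -> true; x = 2; u = 1; [i=3]; u = 36; [i=4]; u = 48; [i=5]; u = 60; v = 0; [i=3]; v = 8; return 61
compute2: r = 0; t = 1; (not ((y * t) == (-y))) -> false; t = 9; u = 1; [i=3]; u = 36; [i=4]; u = 48; [i=5]; u = 60; v = 0; [i=3]; v = 36; return 33
verdict: not equivalent; witness: x=1, y=0
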